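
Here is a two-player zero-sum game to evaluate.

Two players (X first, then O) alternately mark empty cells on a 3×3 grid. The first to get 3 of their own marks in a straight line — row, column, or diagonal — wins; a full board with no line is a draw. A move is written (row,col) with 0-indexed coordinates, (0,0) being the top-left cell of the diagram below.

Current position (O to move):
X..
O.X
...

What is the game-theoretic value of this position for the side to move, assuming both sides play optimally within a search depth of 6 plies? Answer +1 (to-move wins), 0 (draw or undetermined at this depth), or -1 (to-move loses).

value(X../O.X/..., O) = 0

[X../O.X/...] O move#1: (0,1):-1/XO./O.X/..., (0,2):+0/X.O/O.X/...*, (1,1):-1/X../OOX/..., (2,0):-1/X../O.X/O.., (2,1):-1/X../O.X/.O., (2,2):+0/X../O.X/..O
[X.O/O.X/...] X move#2: (0,1):+0/XXO/O.X/...*, (1,1):+0/X.O/OXX/..., (2,0):+0/X.O/O.X/X.., (2,1):+0/X.O/O.X/.X., (2,2):+0/X.O/O.X/..X
[XXO/O.X/...] O move#3: (1,1):+0/XXO/OOX/...*, (2,0):-1/XXO/O.X/O.., (2,1):+0/XXO/O.X/.O., (2,2):+0/XXO/O.X/..O
[XXO/OOX/...] X move#4: (2,0):+0/XXO/OOX/X..*, (2,1):-1/XXO/OOX/.X., (2,2):-1/XXO/OOX/..X
[XXO/OOX/X..] O move#5: (2,1):+0/XXO/OOX/XO.*, (2,2):+0/XXO/OOX/X.O
[XXO/OOX/XO.] X move#6: (2,2):+0/XXO/OOX/XOX*
[XXO/OOX/XOX] end (terminal +0, O#7); searched X../O.X/... to 6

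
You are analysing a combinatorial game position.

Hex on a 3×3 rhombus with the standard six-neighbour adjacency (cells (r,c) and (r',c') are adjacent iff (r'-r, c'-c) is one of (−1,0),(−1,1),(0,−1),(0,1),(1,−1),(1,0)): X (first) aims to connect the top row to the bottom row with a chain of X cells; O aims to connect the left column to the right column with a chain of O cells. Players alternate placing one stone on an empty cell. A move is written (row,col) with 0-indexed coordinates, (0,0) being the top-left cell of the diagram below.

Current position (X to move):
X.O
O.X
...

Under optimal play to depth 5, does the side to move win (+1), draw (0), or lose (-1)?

p1 X@[X.O/O.X/...]: (0,1)[XXO/O.X/...]-1* (1,1)[X.O/OXX/...]-1 (2,0)[X.O/O.X/X..]-1 (2,1)[X.O/O.X/.X.]-1 (2,2)[X.O/O.X/..X]-1
p2 O@[XXO/O.X/...]: (1,1)[XXO/OOX/...]+1* (2,0)[XXO/O.X/O..]-1 (2,1)[XXO/O.X/.O.]-1 (2,2)[XXO/O.X/..O]-1
p3 X@[XXO/OOX/...] terminal -1; root [X.O/O.X/...] d5

value(X.O/O.X/..., X) = -1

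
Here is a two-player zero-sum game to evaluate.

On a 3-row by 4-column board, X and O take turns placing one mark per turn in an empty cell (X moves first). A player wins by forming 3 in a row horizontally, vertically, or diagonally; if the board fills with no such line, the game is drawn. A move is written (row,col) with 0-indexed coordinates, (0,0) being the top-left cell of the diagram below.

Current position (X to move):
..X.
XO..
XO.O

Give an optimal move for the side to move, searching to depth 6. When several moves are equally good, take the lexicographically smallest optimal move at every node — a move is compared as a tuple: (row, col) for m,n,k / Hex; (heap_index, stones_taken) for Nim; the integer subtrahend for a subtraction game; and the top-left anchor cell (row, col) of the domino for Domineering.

ply 1, X at ..X./XO../XO.O | (0,0)=+1→X.X./XO../XO.O*; (0,1)=-1→.XX./XO../XO.O; (0,3)=-1→..XX/XO../XO.O; (1,2)=-1→..X./XOX./XO.O; (1,3)=-1→..X./XO.X/XO.O; (2,2)=-1→..X./XO../XOXO
ply 2: X.X./XO../XO.O is terminal -1 (O); from ..X./XO../XO.O depth 6

X's best at [..X./XO../XO.O]: (0,0)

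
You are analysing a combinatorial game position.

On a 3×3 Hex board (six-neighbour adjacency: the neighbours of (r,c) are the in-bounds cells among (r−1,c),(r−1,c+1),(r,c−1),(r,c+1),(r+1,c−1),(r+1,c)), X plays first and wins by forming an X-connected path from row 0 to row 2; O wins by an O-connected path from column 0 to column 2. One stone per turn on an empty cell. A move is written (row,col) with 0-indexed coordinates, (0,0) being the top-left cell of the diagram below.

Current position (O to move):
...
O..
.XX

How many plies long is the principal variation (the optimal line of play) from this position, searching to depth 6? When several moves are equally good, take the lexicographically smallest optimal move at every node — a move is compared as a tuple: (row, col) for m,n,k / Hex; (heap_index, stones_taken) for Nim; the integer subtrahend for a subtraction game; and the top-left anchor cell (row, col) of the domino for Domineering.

PV length from [.../O../.XX]: 3 plies

ply 1, O at .../O../.XX | (0,0)=-1→O../O../.XX; (0,1)=-1→.O./O../.XX; (0,2)=+1→..O/O../.XX*; (1,1)=+1→.../OO./.XX; (1,2)=-1→.../O.O/.XX; (2,0)=-1→.../O../OXX
ply 2, X at ..O/O../.XX | (0,0)=-1→X.O/O../.XX*; (0,1)=-1→.XO/O../.XX; (1,1)=-1→..O/OX./.XX; (1,2)=-1→..O/O.X/.XX; (2,0)=-1→..O/O../XXX
ply 3, O at X.O/O../.XX | (0,1)=+1→XOO/O../.XX*; (1,1)=+1→X.O/OO./.XX; (1,2)=+1→X.O/O.O/.XX; (2,0)=+1→X.O/O../OXX
ply 4: XOO/O../.XX is terminal -1 (X); from .../O../.XX depth 6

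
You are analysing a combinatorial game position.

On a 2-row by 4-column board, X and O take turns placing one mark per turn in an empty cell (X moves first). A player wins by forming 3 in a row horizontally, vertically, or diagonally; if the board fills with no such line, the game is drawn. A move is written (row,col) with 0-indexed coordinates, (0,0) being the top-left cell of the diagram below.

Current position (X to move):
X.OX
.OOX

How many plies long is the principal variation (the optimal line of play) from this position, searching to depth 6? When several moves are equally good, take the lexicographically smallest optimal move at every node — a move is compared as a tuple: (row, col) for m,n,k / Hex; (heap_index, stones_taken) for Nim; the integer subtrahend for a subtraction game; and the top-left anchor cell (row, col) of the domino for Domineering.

PV length from [X.OX/.OOX]: 2 plies

ply 1, X at X.OX/.OOX | (0,1)=-1→XXOX/.OOX; (1,0)=+0→X.OX/XOOX*
ply 2, O at X.OX/XOOX | (0,1)=+0→XOOX/XOOX*
ply 3: XOOX/XOOX is terminal +0 (X); from X.OX/.OOX depth 6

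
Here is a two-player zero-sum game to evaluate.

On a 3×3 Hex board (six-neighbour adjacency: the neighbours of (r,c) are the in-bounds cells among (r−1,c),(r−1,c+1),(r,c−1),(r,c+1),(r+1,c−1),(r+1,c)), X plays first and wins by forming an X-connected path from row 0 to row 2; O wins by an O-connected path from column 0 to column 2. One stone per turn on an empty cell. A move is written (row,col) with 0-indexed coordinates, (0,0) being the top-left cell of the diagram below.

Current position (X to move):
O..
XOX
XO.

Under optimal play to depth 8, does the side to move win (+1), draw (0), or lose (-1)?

p1 X@[O../XOX/XO.]: (0,1)[OX./XOX/XO.]+1* (0,2)[O.X/XOX/XO.]+1 (2,2)[O../XOX/XOX]+1
p2 O@[OX./XOX/XO.] terminal -1; root [O../XOX/XO.] d8

value(O../XOX/XO., X) = +1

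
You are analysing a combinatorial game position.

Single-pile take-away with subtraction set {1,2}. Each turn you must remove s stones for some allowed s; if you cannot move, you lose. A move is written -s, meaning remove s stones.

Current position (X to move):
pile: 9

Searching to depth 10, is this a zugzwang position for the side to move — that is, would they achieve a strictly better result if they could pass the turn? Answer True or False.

zugzwang(9, X) = True

p1 X@[9]: -1[8]-1* -2[7]-1
p2 O@[8]: -1[7]-1 -2[6]+1*
p3 X@[6]: -1[5]-1* -2[4]-1
p4 O@[5]: -1[4]-1 -2[3]+1*
p5 X@[3]: -1[2]-1* -2[1]-1
p6 O@[2]: -1[1]-1 -2[0]+1*
p7 X@[0] terminal -1; root [9] d10
if X skipped the turn, O would face:
~ p1 O@[9]: -1[8]-1* -2[7]-1
~ p2 X@[8]: -1[7]-1 -2[6]+1*
~ p3 O@[6]: -1[5]-1* -2[4]-1
~ p4 X@[5]: -1[4]-1 -2[3]+1*
~ p5 O@[3]: -1[2]-1* -2[1]-1
~ p6 X@[2]: -1[1]-1 -2[0]+1*
~ p7 O@[0] terminal -1; root [9] d10
compare (X): move=-1 vs pass=+1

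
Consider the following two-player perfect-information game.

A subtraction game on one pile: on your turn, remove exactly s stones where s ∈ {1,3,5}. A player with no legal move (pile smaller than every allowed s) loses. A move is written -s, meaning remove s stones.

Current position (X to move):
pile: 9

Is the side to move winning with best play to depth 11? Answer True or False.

ply 1, X at 9 | -1=+1→8*; -3=+1→6; -5=+1→4
ply 2, O at 8 | -1=-1→7*; -3=-1→5; -5=-1→3
ply 3, X at 7 | -1=+1→6*; -3=+1→4; -5=+1→2
ply 4, O at 6 | -1=-1→5*; -3=-1→3; -5=-1→1
ply 5, X at 5 | -1=+1→4*; -3=+1→2; -5=+1→0
ply 6, O at 4 | -1=-1→3*; -3=-1→1
ply 7, X at 3 | -1=+1→2*; -3=+1→0
ply 8, O at 2 | -1=-1→1*
ply 9, X at 1 | -1=+1→0*
ply 10: 0 is terminal -1 (O); from 9 depth 11

X winning at [9]: True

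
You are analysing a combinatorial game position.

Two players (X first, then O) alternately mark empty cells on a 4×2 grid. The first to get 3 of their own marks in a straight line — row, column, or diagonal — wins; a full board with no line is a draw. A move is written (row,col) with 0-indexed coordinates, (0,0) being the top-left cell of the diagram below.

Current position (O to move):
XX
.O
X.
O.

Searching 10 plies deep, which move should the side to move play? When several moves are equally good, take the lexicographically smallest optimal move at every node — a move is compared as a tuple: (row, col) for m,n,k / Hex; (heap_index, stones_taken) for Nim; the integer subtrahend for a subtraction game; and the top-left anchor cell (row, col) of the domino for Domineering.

[XX/.O/X./O.] O move#1: (1,0):+0/XX/OO/X./O.*, (2,1):-1/XX/.O/XO/O., (3,1):-1/XX/.O/X./OO
[XX/OO/X./O.] X move#2: (2,1):+0/XX/OO/XX/O.*, (3,1):+0/XX/OO/X./OX
[XX/OO/XX/O.] O move#3: (3,1):+0/XX/OO/XX/OO*
[XX/OO/XX/OO] end (terminal +0, X#4); searched XX/.O/X./O. to 10

O's best at [XX/.O/X./O.]: (1,0)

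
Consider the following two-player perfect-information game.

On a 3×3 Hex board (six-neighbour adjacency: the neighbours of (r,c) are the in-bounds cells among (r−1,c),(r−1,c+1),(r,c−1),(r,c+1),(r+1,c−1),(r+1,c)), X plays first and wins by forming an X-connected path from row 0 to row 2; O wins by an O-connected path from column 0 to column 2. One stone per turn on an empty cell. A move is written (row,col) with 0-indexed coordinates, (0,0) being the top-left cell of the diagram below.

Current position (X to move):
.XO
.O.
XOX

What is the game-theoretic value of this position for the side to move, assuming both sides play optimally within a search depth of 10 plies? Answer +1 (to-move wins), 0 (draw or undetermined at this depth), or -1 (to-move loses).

ply 1, X at .XO/.O./XOX | (0,0)=-1→XXO/.O./XOX; (1,0)=+1→.XO/XO./XOX*; (1,2)=-1→.XO/.OX/XOX
ply 2: .XO/XO./XOX is terminal -1 (O); from .XO/.O./XOX depth 10

value(.XO/.O./XOX, X) = +1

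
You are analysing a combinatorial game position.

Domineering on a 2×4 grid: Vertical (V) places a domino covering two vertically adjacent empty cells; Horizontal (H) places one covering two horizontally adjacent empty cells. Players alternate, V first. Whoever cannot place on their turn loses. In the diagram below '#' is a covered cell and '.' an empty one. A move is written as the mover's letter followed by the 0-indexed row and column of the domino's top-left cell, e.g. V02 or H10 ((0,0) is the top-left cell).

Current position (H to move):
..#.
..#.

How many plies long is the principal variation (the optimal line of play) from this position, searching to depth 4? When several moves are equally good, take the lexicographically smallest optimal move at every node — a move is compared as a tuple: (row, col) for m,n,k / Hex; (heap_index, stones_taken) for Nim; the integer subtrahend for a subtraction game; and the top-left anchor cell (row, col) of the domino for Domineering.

[..#./..#.] H move#1: H00:+1/###./..#.*, H10:+1/..#./###.
[###./..#.] V move#2: V03:-1/####/..##*
[####/..##] H move#3: H10:+1/####/####*
[####/####] end (terminal -1, V#4); searched ..#./..#. to 4

PV length from [..#./..#.]: 3 plies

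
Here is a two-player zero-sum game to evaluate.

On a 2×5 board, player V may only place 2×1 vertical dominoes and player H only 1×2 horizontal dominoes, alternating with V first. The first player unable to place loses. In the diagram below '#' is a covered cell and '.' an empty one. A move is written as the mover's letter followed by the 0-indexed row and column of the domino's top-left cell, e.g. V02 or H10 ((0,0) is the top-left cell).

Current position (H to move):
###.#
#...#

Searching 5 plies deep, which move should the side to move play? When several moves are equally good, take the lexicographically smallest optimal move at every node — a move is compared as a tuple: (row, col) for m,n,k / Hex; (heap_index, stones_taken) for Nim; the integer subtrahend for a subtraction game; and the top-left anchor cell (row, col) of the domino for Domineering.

[###.#/#...#] H move#1: H11:-1/###.#/###.#, H12:+1/###.#/#.###*
[###.#/#.###] end (terminal -1, V#2); searched ###.#/#...# to 5

H's best at [###.#/#...#]: H12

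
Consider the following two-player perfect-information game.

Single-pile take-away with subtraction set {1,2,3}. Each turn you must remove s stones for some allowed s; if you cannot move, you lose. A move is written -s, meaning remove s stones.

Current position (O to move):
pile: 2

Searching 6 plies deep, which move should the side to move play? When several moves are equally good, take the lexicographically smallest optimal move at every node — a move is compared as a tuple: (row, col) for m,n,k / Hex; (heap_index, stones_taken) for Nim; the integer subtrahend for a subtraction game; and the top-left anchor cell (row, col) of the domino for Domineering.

ply 1, O at 2 | -1=-1→1; -2=+1→0*
ply 2: 0 is terminal -1 (X); from 2 depth 6

O's best at [2]: -2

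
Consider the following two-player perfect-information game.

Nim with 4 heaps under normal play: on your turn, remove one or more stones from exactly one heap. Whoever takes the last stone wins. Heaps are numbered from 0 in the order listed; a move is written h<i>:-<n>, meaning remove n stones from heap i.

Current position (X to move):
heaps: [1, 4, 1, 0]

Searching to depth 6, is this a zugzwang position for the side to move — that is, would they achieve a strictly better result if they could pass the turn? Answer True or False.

zugzwang((1,4,1,0), X) = False

ply 1, X at (1,4,1,0) | h0:-1=-1→(0,4,1,0); h1:-1=-1→(1,3,1,0); h1:-2=-1→(1,2,1,0); h1:-3=-1→(1,1,1,0); h1:-4=+1→(1,0,1,0)*; h2:-1=-1→(1,4,0,0)
ply 2, O at (1,0,1,0) | h0:-1=-1→(0,0,1,0)*; h2:-1=-1→(1,0,0,0)
ply 3, X at (0,0,1,0) | h2:-1=+1→(0,0,0,0)*
ply 4: (0,0,0,0) is terminal -1 (O); from (1,4,1,0) depth 6
pass branch (O moves first from the same position):
  | ply 1, O at (1,4,1,0) | h0:-1=-1→(0,4,1,0); h1:-1=-1→(1,3,1,0); h1:-2=-1→(1,2,1,0); h1:-3=-1→(1,1,1,0); h1:-4=+1→(1,0,1,0)*; h2:-1=-1→(1,4,0,0)
  | ply 2, X at (1,0,1,0) | h0:-1=-1→(0,0,1,0)*; h2:-1=-1→(1,0,0,0)
  | ply 3, O at (0,0,1,0) | h2:-1=+1→(0,0,0,0)*
  | ply 4: (0,0,0,0) is terminal -1 (X); from (1,4,1,0) depth 6
X moving scores +1; X passing scores -1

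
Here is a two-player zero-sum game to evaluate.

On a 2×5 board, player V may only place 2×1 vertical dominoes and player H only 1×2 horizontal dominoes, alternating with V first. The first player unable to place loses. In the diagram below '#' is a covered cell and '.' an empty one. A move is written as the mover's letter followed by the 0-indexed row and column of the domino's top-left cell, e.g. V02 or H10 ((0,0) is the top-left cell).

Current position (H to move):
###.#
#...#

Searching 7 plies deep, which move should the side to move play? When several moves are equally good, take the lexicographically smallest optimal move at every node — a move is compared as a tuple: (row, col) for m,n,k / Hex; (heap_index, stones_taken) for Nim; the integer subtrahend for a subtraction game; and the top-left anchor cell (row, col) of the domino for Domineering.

[###.#/#...#] H move#1: H11:-1/###.#/###.#, H12:+1/###.#/#.###*
[###.#/#.###] end (terminal -1, V#2); searched ###.#/#...# to 7

H's best at [###.#/#...#]: H12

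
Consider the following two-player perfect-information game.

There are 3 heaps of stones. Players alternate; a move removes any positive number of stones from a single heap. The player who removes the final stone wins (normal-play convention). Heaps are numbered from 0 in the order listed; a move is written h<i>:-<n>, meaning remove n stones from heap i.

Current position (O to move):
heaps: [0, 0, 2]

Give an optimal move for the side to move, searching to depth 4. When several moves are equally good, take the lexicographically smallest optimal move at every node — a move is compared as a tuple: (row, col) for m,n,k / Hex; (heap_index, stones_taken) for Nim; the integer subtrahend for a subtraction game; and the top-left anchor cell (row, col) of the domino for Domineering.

p1 O@[(0,0,2)]: h2:-1[(0,0,1)]-1 h2:-2[(0,0,0)]+1*
p2 X@[(0,0,0)] terminal -1; root [(0,0,2)] d4

O's best at [(0,0,2)]: h2:-2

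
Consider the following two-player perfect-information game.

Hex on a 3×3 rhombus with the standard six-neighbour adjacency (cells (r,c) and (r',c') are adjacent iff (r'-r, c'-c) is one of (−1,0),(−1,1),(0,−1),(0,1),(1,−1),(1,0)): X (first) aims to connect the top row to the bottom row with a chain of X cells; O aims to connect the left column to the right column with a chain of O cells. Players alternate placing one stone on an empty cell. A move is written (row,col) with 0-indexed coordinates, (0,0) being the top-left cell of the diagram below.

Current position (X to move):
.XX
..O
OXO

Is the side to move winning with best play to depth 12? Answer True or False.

[.XX/..O/OXO] X move#1: (0,0):-1/XXX/..O/OXO, (1,0):-1/.XX/X.O/OXO, (1,1):+1/.XX/.XO/OXO*
[.XX/.XO/OXO] end (terminal -1, O#2); searched .XX/..O/OXO to 12

X winning at [.XX/..O/OXO]: True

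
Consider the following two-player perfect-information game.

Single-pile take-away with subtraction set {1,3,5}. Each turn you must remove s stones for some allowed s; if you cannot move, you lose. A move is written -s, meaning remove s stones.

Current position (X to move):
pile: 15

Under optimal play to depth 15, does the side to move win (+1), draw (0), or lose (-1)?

ply 1, X at 15 | -1=+1→14*; -3=+1→12; -5=+1→10
ply 2, O at 14 | -1=-1→13*; -3=-1→11; -5=-1→9
ply 3, X at 13 | -1=+1→12*; -3=+1→10; -5=+1→8
ply 4, O at 12 | -1=-1→11*; -3=-1→9; -5=-1→7
ply 5, X at 11 | -1=+1→10*; -3=+1→8; -5=+1→6
ply 6, O at 10 | -1=-1→9*; -3=-1→7; -5=-1→5
ply 7, X at 9 | -1=+1→8*; -3=+1→6; -5=+1→4
ply 8, O at 8 | -1=-1→7*; -3=-1→5; -5=-1→3
ply 9, X at 7 | -1=+1→6*; -3=+1→4; -5=+1→2
ply 10, O at 6 | -1=-1→5*; -3=-1→3; -5=-1→1
ply 11, X at 5 | -1=+1→4*; -3=+1→2; -5=+1→0
ply 12, O at 4 | -1=-1→3*; -3=-1→1
ply 13, X at 3 | -1=+1→2*; -3=+1→0
ply 14, O at 2 | -1=-1→1*
ply 15, X at 1 | -1=+1→0*
ply 16: 0 is terminal -1 (O); from 15 depth 15

value(15, X) = +1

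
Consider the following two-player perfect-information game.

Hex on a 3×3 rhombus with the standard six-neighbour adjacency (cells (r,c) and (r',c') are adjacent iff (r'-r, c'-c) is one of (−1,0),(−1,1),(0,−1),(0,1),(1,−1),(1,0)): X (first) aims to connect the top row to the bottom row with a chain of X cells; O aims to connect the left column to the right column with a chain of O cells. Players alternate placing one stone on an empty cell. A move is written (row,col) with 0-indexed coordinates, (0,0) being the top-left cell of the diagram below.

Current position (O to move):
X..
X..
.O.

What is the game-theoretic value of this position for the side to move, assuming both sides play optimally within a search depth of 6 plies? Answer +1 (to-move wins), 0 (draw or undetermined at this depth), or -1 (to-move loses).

value(X../X../.O., O) = +1

ply 1, O at X../X../.O. | (0,1)=-1→XO./X../.O.; (0,2)=-1→X.O/X../.O.; (1,1)=-1→X../XO./.O.; (1,2)=-1→X../X.O/.O.; (2,0)=+1→X../X../OO.*; (2,2)=-1→X../X../.OO
ply 2, X at X../X../OO. | (0,1)=-1→XX./X../OO.*; (0,2)=-1→X.X/X../OO.; (1,1)=-1→X../XX./OO.; (1,2)=-1→X../X.X/OO.; (2,2)=-1→X../X../OOX
ply 3, O at XX./X../OO. | (0,2)=+1→XXO/X../OO.*; (1,1)=+1→XX./XO./OO.; (1,2)=+1→XX./X.O/OO.; (2,2)=+1→XX./X../OOO
ply 4, X at XXO/X../OO. | (1,1)=-1→XXO/XX./OO.*; (1,2)=-1→XXO/X.X/OO.; (2,2)=-1→XXO/X../OOX
ply 5, O at XXO/XX./OO. | (1,2)=+1→XXO/XXO/OO.*; (2,2)=+1→XXO/XX./OOO
ply 6: XXO/XXO/OO. is terminal -1 (X); from X../X../.O. depth 6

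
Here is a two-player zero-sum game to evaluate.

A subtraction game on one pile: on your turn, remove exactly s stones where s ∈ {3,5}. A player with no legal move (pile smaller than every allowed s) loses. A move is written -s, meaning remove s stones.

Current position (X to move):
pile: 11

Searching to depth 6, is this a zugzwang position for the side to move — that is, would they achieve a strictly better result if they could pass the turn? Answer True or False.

[11] X move#1: -3:+1/8*, -5:-1/6
[8] O move#2: -3:-1/5*, -5:-1/3
[5] X move#3: -3:+1/2*, -5:+1/0
[2] end (terminal -1, O#4); searched 11 to 6
if X skipped the turn, O would face:
~ [11] O move#1: -3:+1/8*, -5:-1/6
~ [8] X move#2: -3:-1/5*, -5:-1/3
~ [5] O move#3: -3:+1/2*, -5:+1/0
~ [2] end (terminal -1, X#4); searched 11 to 6
compare (X): move=+1 vs pass=-1

zugzwang(11, X) = False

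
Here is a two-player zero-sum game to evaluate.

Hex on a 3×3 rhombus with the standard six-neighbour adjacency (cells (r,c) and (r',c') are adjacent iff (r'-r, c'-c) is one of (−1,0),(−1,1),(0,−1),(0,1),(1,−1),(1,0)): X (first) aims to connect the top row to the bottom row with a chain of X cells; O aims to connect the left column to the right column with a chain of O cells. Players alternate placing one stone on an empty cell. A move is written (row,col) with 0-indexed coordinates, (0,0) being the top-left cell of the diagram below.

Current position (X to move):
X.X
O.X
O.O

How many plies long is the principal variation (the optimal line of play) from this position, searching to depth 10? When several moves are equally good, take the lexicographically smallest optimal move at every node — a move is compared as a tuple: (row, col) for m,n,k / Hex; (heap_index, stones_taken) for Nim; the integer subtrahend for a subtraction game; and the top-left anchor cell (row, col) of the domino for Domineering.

[X.X/O.X/O.O] X move#1: (0,1):-1/XXX/O.X/O.O, (1,1):-1/X.X/OXX/O.O, (2,1):+1/X.X/O.X/OXO*
[X.X/O.X/OXO] end (terminal -1, O#2); searched X.X/O.X/O.O to 10

PV length from [X.X/O.X/O.O]: 1 ply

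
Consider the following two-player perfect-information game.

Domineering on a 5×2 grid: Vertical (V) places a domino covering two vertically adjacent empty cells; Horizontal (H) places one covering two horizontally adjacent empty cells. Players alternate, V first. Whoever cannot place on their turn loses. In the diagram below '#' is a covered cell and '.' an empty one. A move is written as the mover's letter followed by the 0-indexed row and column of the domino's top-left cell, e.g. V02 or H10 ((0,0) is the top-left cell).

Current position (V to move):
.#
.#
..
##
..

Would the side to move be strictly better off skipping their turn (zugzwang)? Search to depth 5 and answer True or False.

[.#/.#/../##/..] V move#1: V00:-1/##/##/../##/..*, V10:-1/.#/##/#./##/..
[##/##/../##/..] H move#2: H20:+1/##/##/##/##/..*, H40:+1/##/##/../##/##
[##/##/##/##/..] end (terminal -1, V#3); searched .#/.#/../##/.. to 5
pass branch (H moves first from the same position):
  | [.#/.#/../##/..] H move#1: H20:+1/.#/.#/##/##/..*, H40:-1/.#/.#/../##/##
  | [.#/.#/##/##/..] V move#2: V00:-1/##/##/##/##/..*
  | [##/##/##/##/..] H move#3: H40:+1/##/##/##/##/##*
  | [##/##/##/##/##] end (terminal -1, V#4); searched .#/.#/../##/.. to 5
V moving scores -1; V passing scores -1

zugzwang(.#/.#/../##/.., V) = False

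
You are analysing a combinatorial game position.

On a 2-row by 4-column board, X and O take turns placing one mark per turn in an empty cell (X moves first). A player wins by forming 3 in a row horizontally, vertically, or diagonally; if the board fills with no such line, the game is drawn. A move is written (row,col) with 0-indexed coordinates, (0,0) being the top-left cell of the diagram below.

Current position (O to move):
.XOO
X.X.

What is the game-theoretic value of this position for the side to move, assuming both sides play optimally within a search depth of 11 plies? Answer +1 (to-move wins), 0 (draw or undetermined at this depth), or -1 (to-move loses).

value(.XOO/X.X., O) = 0

[.XOO/X.X.] O move#1: (0,0):-1/OXOO/X.X., (1,1):+0/.XOO/XOX.*, (1,3):-1/.XOO/X.XO
[.XOO/XOX.] X move#2: (0,0):+0/XXOO/XOX.*, (1,3):+0/.XOO/XOXX
[XXOO/XOX.] O move#3: (1,3):+0/XXOO/XOXO*
[XXOO/XOXO] end (terminal +0, X#4); searched .XOO/X.X. to 11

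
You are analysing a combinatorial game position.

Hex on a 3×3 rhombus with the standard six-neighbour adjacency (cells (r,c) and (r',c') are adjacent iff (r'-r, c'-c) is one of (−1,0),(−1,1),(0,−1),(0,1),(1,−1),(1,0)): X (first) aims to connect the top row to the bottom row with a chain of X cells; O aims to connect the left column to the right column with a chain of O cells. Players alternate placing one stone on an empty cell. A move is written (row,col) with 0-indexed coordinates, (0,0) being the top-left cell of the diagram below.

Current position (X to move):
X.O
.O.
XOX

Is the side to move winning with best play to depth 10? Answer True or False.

p1 X@[X.O/.O./XOX]: (0,1)[XXO/.O./XOX]-1 (1,0)[X.O/XO./XOX]+1* (1,2)[X.O/.OX/XOX]-1
p2 O@[X.O/XO./XOX] terminal -1; root [X.O/.O./XOX] d10

X winning at [X.O/.O./XOX]: True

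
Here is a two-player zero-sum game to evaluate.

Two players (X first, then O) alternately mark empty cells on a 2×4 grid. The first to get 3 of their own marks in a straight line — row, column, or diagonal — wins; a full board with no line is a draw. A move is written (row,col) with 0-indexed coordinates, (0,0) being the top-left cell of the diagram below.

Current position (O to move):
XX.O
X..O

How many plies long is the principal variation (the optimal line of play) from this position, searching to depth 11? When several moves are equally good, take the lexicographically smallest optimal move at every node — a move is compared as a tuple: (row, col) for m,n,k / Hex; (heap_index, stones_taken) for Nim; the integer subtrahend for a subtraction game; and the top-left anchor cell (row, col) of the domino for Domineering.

[XX.O/X..O] O move#1: (0,2):+0/XXOO/X..O*, (1,1):-1/XX.O/XO.O, (1,2):-1/XX.O/X.OO
[XXOO/X..O] X move#2: (1,1):+0/XXOO/XX.O*, (1,2):+0/XXOO/X.XO
[XXOO/XX.O] O move#3: (1,2):+0/XXOO/XXOO*
[XXOO/XXOO] end (terminal +0, X#4); searched XX.O/X..O to 11

PV length from [XX.O/X..O]: 3 plies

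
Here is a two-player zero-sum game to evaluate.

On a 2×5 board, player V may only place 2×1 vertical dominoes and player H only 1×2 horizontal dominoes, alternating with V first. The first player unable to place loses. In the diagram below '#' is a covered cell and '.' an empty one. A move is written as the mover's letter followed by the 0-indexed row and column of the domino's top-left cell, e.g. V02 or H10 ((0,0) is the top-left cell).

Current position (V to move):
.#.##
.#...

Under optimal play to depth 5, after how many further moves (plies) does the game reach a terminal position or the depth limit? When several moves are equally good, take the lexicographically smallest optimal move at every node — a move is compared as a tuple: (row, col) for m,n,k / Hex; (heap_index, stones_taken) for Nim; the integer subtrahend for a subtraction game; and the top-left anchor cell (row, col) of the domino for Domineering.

PV length from [.#.##/.#...]: 3 plies

p1 V@[.#.##/.#...]: V00[##.##/##...]-1 V02[.####/.##..]+1*
p2 H@[.####/.##..]: H13[.####/.####]-1*
p3 V@[.####/.####]: V00[#####/#####]+1*
p4 H@[#####/#####] terminal -1; root [.#.##/.#...] d5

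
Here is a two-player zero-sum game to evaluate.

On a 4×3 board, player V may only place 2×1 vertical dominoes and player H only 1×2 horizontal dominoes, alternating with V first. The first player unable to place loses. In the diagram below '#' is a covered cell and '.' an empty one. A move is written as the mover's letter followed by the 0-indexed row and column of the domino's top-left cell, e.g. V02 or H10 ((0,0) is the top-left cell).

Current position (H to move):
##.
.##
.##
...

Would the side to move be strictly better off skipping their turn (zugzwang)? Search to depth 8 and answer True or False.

zugzwang(##./.##/.##/..., H) = True

ply 1, H at ##./.##/.##/... | H30=-1→##./.##/.##/##.*; H31=-1→##./.##/.##/.##
ply 2, V at ##./.##/.##/##. | V10=+1→##./###/###/##.*
ply 3: ##./###/###/##. is terminal -1 (H); from ##./.##/.##/... depth 8
if H skipped the turn, V would face:
~ ply 1, V at ##./.##/.##/... | V10=-1→##./###/###/...*; V20=-1→##./.##/###/#..
~ ply 2, H at ##./###/###/... | H30=+1→##./###/###/##.*; H31=+1→##./###/###/.##
~ ply 3: ##./###/###/##. is terminal -1 (V); from ##./.##/.##/... depth 8
compare (H): move=-1 vs pass=+1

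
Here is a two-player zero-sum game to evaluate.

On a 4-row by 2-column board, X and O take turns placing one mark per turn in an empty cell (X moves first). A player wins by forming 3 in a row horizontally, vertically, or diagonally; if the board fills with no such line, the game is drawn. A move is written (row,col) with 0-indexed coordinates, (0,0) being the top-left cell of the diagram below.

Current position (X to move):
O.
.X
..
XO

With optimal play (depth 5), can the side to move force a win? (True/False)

[O./.X/../XO] X move#1: (0,1):+0/OX/.X/../XO*, (1,0):+0/O./XX/../XO, (2,0):+0/O./.X/X./XO, (2,1):+0/O./.X/.X/XO
[OX/.X/../XO] O move#2: (1,0):-1/OX/OX/../XO, (2,0):-1/OX/.X/O./XO, (2,1):+0/OX/.X/.O/XO*
[OX/.X/.O/XO] X move#3: (1,0):+0/OX/XX/.O/XO*, (2,0):+0/OX/.X/XO/XO
[OX/XX/.O/XO] O move#4: (2,0):+0/OX/XX/OO/XO*
[OX/XX/OO/XO] end (terminal +0, X#5); searched O./.X/../XO to 5

X winning at [O./.X/../XO]: False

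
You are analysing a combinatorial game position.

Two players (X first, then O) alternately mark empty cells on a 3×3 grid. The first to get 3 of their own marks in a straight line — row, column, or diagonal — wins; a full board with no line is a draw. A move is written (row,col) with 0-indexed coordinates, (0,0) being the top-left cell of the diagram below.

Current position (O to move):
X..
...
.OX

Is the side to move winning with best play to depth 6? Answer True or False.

p1 O@[X../.../.OX]: (0,1)[XO./.../.OX]-1 (0,2)[X.O/.../.OX]-1 (1,0)[X../O../.OX]-1 (1,1)[X../.O./.OX]+0* (1,2)[X../..O/.OX]-1 (2,0)[X../.../OOX]-1
p2 X@[X../.O./.OX]: (0,1)[XX./.O./.OX]+0* (0,2)[X.X/.O./.OX]-1 (1,0)[X../XO./.OX]-1 (1,2)[X../.OX/.OX]-1 (2,0)[X../.O./XOX]-1
p3 O@[XX./.O./.OX]: (0,2)[XXO/.O./.OX]+0* (1,0)[XX./OO./.OX]-1 (1,2)[XX./.OO/.OX]-1 (2,0)[XX./.O./OOX]-1
p4 X@[XXO/.O./.OX]: (1,0)[XXO/XO./.OX]-1 (1,2)[XXO/.OX/.OX]-1 (2,0)[XXO/.O./XOX]+0*
p5 O@[XXO/.O./XOX]: (1,0)[XXO/OO./XOX]+0* (1,2)[XXO/.OO/XOX]-1
p6 X@[XXO/OO./XOX]: (1,2)[XXO/OOX/XOX]+0*
p7 O@[XXO/OOX/XOX] terminal +0; root [X../.../.OX] d6

O winning at [X../.../.OX]: False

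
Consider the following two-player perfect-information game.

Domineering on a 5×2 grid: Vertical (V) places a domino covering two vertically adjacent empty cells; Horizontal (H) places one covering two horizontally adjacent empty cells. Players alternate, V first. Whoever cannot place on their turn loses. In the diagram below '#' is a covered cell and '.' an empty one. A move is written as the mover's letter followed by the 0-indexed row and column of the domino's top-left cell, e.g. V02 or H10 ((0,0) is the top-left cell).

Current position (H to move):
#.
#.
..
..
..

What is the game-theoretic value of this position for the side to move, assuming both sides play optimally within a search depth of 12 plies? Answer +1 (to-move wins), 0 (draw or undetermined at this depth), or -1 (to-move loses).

ply 1, H at #./#./../../.. | H20=-1→#./#./##/../..; H30=+1→#./#./../##/..*; H40=-1→#./#./../../##
ply 2, V at #./#./../##/.. | V01=-1→##/##/../##/..*; V11=-1→#./##/.#/##/..
ply 3, H at ##/##/../##/.. | H20=+1→##/##/##/##/..*; H40=+1→##/##/../##/##
ply 4: ##/##/##/##/.. is terminal -1 (V); from #./#./../../.. depth 12

value(#./#./../../.., H) = +1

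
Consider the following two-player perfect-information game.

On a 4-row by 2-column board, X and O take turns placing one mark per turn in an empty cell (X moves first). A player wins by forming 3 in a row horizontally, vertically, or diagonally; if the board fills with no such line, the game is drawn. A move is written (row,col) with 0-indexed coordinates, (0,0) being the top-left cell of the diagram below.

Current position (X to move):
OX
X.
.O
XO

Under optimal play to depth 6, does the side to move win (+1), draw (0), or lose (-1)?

value(OX/X./.O/XO, X) = +1

ply 1, X at OX/X./.O/XO | (1,1)=+0→OX/XX/.O/XO; (2,0)=+1→OX/X./XO/XO*
ply 2: OX/X./XO/XO is terminal -1 (O); from OX/X./.O/XO depth 6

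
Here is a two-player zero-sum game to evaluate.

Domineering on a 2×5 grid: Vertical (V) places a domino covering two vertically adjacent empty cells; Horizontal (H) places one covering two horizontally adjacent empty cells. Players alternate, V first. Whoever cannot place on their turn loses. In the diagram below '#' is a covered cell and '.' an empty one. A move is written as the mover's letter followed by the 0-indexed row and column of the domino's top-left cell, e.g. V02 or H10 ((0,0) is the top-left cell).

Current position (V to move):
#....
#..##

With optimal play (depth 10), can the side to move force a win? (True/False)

V winning at [#..../#..##]: True

[#..../#..##] V move#1: V01:-1/##.../##.##, V02:+1/#.#../#.###*
[#.#../#.###] H move#2: H03:-1/#.###/#.###*
[#.###/#.###] V move#3: V01:+1/#####/#####*
[#####/#####] end (terminal -1, H#4); searched #..../#..## to 10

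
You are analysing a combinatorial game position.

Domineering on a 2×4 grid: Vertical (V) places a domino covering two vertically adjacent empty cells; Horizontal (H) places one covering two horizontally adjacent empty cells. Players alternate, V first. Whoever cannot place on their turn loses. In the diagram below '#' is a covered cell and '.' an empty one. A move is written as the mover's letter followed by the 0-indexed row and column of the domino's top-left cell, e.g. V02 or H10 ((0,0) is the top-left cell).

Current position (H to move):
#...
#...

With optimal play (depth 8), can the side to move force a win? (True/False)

H winning at [#.../#...]: True

p1 H@[#.../#...]: H01[###./#...]+1* H02[#.##/#...]+1 H11[#.../###.]+1 H12[#.../#.##]+1
p2 V@[###./#...]: V03[####/#..#]-1*
p3 H@[####/#..#]: H11[####/####]+1*
p4 V@[####/####] terminal -1; root [#.../#...] d8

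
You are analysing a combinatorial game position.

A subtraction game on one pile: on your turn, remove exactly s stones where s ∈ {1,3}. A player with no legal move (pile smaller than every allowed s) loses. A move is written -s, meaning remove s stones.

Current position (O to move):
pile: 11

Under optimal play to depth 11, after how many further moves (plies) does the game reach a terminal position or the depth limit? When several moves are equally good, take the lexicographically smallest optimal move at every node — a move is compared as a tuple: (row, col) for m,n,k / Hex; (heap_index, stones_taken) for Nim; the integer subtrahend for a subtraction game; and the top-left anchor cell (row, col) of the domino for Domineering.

p1 O@[11]: -1[10]+1* -3[8]+1
p2 X@[10]: -1[9]-1* -3[7]-1
p3 O@[9]: -1[8]+1* -3[6]+1
p4 X@[8]: -1[7]-1* -3[5]-1
p5 O@[7]: -1[6]+1* -3[4]+1
p6 X@[6]: -1[5]-1* -3[3]-1
p7 O@[5]: -1[4]+1* -3[2]+1
p8 X@[4]: -1[3]-1* -3[1]-1
p9 O@[3]: -1[2]+1* -3[0]+1
p10 X@[2]: -1[1]-1*
p11 O@[1]: -1[0]+1*
p12 X@[0] terminal -1; root [11] d11

PV length from [11]: 11 plies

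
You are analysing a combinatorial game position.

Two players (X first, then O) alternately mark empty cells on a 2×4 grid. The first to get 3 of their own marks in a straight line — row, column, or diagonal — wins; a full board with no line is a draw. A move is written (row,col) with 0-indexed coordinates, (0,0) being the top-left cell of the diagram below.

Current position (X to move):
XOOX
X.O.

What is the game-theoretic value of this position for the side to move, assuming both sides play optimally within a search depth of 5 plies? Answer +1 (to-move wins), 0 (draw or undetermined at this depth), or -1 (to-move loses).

p1 X@[XOOX/X.O.]: (1,1)[XOOX/XXO.]+0* (1,3)[XOOX/X.OX]+0
p2 O@[XOOX/XXO.]: (1,3)[XOOX/XXOO]+0*
p3 X@[XOOX/XXOO] terminal +0; root [XOOX/X.O.] d5

value(XOOX/X.O., X) = 0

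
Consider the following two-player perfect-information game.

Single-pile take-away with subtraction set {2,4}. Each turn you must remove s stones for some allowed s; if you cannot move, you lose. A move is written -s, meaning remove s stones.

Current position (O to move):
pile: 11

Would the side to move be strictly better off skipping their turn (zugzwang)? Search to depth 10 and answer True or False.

zugzwang(11, O) = False

[11] O move#1: -2:-1/9, -4:+1/7*
[7] X move#2: -2:-1/5*, -4:-1/3
[5] O move#3: -2:-1/3, -4:+1/1*
[1] end (terminal -1, X#4); searched 11 to 10
pass branch (X moves first from the same position):
  | [11] X move#1: -2:-1/9, -4:+1/7*
  | [7] O move#2: -2:-1/5*, -4:-1/3
  | [5] X move#3: -2:-1/3, -4:+1/1*
  | [1] end (terminal -1, O#4); searched 11 to 10
O moving scores +1; O passing scores -1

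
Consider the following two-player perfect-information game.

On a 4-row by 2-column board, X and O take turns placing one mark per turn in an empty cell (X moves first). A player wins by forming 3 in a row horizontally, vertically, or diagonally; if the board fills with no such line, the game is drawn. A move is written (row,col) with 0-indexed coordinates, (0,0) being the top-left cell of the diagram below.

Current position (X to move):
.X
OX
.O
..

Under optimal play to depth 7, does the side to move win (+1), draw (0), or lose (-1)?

[.X/OX/.O/..] X move#1: (0,0):+0/XX/OX/.O/..*, (2,0):+0/.X/OX/XO/.., (3,0):+0/.X/OX/.O/X., (3,1):-1/.X/OX/.O/.X
[XX/OX/.O/..] O move#2: (2,0):+0/XX/OX/OO/..*, (3,0):+0/XX/OX/.O/O., (3,1):+0/XX/OX/.O/.O
[XX/OX/OO/..] X move#3: (3,0):+0/XX/OX/OO/X.*, (3,1):-1/XX/OX/OO/.X
[XX/OX/OO/X.] O move#4: (3,1):+0/XX/OX/OO/XO*
[XX/OX/OO/XO] end (terminal +0, X#5); searched .X/OX/.O/.. to 7

value(.X/OX/.O/.., X) = 0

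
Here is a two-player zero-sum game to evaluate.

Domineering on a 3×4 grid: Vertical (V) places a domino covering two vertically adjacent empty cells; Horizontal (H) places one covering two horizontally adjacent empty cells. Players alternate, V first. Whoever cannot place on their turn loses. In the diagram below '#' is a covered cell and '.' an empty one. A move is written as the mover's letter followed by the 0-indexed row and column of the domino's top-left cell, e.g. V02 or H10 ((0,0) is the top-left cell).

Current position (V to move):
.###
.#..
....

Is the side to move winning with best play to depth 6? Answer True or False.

V winning at [.###/.#../....]: True

[.###/.#../....] V move#1: V00:-1/####/##../...., V10:-1/.###/##../#..., V12:+1/.###/.##./..#.*, V13:+1/.###/.#.#/...#
[.###/.##./..#.] H move#2: H20:-1/.###/.##./###.*
[.###/.##./###.] V move#3: V00:+1/####/###./###.*, V13:+1/.###/.###/####
[####/###./###.] end (terminal -1, H#4); searched .###/.#../.... to 6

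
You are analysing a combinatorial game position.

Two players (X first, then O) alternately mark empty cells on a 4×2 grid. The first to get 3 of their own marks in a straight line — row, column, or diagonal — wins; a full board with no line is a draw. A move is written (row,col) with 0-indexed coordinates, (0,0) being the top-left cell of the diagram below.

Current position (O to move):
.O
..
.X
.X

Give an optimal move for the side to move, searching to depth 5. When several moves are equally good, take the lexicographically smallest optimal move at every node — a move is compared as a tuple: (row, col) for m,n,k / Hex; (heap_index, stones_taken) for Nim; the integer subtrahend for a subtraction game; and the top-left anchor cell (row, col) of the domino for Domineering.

p1 O@[.O/../.X/.X]: (0,0)[OO/../.X/.X]-1 (1,0)[.O/O./.X/.X]-1 (1,1)[.O/.O/.X/.X]+0* (2,0)[.O/../OX/.X]-1 (3,0)[.O/../.X/OX]-1
p2 X@[.O/.O/.X/.X]: (0,0)[XO/.O/.X/.X]+0* (1,0)[.O/XO/.X/.X]+0 (2,0)[.O/.O/XX/.X]+0 (3,0)[.O/.O/.X/XX]+0
p3 O@[XO/.O/.X/.X]: (1,0)[XO/OO/.X/.X]+0* (2,0)[XO/.O/OX/.X]+0 (3,0)[XO/.O/.X/OX]+0
p4 X@[XO/OO/.X/.X]: (2,0)[XO/OO/XX/.X]+0* (3,0)[XO/OO/.X/XX]+0
p5 O@[XO/OO/XX/.X]: (3,0)[XO/OO/XX/OX]+0*
p6 X@[XO/OO/XX/OX] terminal +0; root [.O/../.X/.X] d5

O's best at [.O/../.X/.X]: (1,1)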